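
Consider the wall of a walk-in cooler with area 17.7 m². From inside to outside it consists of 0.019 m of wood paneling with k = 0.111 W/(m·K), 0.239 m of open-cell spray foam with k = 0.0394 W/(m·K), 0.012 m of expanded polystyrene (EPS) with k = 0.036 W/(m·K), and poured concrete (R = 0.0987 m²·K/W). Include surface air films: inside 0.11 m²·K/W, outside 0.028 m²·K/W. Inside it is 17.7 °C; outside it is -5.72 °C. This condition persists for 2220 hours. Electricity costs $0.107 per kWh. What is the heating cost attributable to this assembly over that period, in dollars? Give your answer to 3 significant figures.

14.5 dollars

0.019/0.111 = 0.1712
0.239/0.0394 = 6.066
0.012/0.036 = 0.3333
R_total = 0.11 + 0.1712 + 6.066 + 0.3333 + 0.0987 + 0.028 = 6.807 m²·K/W
Q = 17.7 × (17.7 − (-5.72)) / 6.807 = 60.9 W
E = 60.9 W × 2220 h / 1000 = 135.2 kWh
Cost = 135.2 × 0.107 = $14.47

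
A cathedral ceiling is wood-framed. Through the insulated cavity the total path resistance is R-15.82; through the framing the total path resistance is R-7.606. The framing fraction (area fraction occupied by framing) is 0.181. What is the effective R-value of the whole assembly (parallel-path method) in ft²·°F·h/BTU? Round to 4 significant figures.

U_eff = 0.819/15.82 + 0.181/7.606 = 0.05177 + 0.023797 = 0.075567
R_eff = 1/U_eff = 13.233 ft²·°F·h/BTU

13.23 ft²·°F·h/BTU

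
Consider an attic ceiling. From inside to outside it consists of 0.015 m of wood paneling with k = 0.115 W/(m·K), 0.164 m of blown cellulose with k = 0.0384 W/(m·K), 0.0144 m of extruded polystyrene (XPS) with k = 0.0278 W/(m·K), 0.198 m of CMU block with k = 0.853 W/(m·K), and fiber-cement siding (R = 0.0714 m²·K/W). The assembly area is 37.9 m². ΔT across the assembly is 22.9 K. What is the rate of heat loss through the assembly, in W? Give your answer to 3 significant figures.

166 W

0.015/0.115 = 0.1304
0.164/0.0384 = 4.271
0.0144/0.0278 = 0.518
0.198/0.853 = 0.2321
R_total = 0.1304 + 4.271 + 0.518 + 0.2321 + 0.0714 = 5.223 m²·K/W
Q = A·ΔT/R = 37.9 × 22.9 / 5.223 = 166.2 W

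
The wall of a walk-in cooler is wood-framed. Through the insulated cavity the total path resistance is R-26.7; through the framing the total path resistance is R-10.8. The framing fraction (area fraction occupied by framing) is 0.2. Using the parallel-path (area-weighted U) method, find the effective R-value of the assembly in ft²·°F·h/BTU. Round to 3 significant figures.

20.6 ft²·°F·h/BTU

U_eff = 0.8/26.7 + 0.2/10.8 = 0.02996 + 0.01852 = 0.04848
R_eff = 1/U_eff = 20.63 ft²·°F·h/BTU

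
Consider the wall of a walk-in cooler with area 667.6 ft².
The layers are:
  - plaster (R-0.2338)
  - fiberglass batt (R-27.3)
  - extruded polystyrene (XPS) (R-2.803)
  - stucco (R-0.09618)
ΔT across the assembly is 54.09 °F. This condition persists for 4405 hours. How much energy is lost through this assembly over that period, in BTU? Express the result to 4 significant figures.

R_total = 0.2338 + 27.3 + 2.803 + 0.09618 = 30.433 ft²·°F·h/BTU
Q = 667.6 × 54.09 / 30.433 = 1186.6 BTU/h
E = 1186.6 × 4405 = 5226800 BTU

5227000 BTU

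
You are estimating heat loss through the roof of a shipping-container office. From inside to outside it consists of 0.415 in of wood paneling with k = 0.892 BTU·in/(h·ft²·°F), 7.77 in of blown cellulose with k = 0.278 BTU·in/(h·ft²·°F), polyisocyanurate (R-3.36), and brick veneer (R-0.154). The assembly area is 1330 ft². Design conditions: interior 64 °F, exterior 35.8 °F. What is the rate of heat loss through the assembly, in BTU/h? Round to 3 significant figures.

1170 BTU/h

0.415/0.892 = 0.4652
7.77/0.278 = 27.95
R_total = 0.4652 + 27.95 + 3.36 + 0.154 = 31.93 ft²·°F·h/BTU
Q = A·ΔT/R = 1330 × (64 − 35.8) / 31.93 = 1175 BTU/h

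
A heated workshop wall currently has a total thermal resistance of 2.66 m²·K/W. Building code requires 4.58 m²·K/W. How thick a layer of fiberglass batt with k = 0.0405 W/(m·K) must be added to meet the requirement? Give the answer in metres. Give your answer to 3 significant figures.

0.0778 m

ΔR = 4.58 − 2.66 = 1.92 m²·K/W
L = ΔR × k = 1.92 × 0.0405 = 0.07776 m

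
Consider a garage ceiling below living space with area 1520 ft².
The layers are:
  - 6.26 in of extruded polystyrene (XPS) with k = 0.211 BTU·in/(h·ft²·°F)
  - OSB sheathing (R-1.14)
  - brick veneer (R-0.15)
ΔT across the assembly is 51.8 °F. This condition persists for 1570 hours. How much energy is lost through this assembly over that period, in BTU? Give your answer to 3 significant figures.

3990000 BTU

6.26/0.211 = 29.67
R_total = 29.67 + 1.14 + 0.15 = 30.96 ft²·°F·h/BTU
Q = 1520 × 51.8 / 30.96 = 2543 BTU/h
E = 2543 × 1570 = 3993000 BTU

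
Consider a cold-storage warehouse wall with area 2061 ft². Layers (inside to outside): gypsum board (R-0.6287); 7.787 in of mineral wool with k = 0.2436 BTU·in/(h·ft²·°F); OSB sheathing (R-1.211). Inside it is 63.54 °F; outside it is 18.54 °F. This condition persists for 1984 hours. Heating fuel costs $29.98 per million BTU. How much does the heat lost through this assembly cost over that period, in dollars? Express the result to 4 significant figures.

7.787/0.2436 = 31.966
R_total = 0.6287 + 31.966 + 1.211 = 33.806 ft²·°F·h/BTU
Q = 2061 × (63.54 − 18.54) / 33.806 = 2743.4 BTU/h
E = 2743.4 × 1984 = 5443000 BTU
Cost = 5443000/10⁶ × 29.98 = $163.18

163.2 dollars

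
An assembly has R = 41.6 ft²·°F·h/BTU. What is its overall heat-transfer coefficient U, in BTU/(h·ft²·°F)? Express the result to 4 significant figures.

0.02404 BTU/(h·ft²·°F)

U = 1/R = 1/41.6 = 0.024038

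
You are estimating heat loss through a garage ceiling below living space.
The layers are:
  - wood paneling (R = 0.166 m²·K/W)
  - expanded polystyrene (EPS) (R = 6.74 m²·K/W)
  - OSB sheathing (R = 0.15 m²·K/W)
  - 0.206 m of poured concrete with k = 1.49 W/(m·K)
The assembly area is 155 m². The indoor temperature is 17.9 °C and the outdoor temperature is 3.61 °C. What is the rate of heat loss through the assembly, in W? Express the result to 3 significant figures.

0.206/1.49 = 0.1383
R_total = 0.166 + 6.74 + 0.15 + 0.1383 = 7.194 m²·K/W
Q = A·ΔT/R = 155 × (17.9 − 3.61) / 7.194 = 307.9 W

308 W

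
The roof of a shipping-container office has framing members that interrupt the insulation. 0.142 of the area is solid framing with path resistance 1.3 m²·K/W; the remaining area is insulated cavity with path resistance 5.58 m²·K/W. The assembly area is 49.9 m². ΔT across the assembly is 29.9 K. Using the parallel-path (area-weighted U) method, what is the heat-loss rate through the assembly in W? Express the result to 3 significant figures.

392 W

U_eff = 0.858/5.58 + 0.142/1.3 = 0.1538 + 0.1092 = 0.263
R_eff = 1/U_eff = 3.802 m²·K/W
Q = 49.9 × 29.9 / 3.802 = 392.4 W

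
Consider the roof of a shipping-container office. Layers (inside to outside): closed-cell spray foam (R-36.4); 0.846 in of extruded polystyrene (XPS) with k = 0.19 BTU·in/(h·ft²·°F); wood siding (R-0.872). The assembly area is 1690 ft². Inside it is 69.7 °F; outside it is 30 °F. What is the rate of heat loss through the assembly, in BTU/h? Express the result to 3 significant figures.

0.846/0.19 = 4.453
R_total = 36.4 + 4.453 + 0.872 = 41.72 ft²·°F·h/BTU
Q = A·ΔT/R = 1690 × (69.7 − 30) / 41.72 = 1608 BTU/h

1610 BTU/h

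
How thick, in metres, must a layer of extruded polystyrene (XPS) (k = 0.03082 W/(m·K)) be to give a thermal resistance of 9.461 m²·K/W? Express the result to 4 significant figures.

L = R·k = 9.461 × 0.03082 = 0.29159 m

0.2916 m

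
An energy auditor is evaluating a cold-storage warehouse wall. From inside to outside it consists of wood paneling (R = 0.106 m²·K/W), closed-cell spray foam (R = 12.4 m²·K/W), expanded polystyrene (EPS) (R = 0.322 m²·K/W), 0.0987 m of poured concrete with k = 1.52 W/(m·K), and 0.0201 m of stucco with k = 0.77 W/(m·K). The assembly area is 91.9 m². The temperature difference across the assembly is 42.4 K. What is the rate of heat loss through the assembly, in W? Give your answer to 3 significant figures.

0.0987/1.52 = 0.06493
0.0201/0.77 = 0.0261
R_total = 0.106 + 12.4 + 0.322 + 0.06493 + 0.0261 = 12.92 m²·K/W
Q = A·ΔT/R = 91.9 × 42.4 / 12.92 = 301.6 W

302 W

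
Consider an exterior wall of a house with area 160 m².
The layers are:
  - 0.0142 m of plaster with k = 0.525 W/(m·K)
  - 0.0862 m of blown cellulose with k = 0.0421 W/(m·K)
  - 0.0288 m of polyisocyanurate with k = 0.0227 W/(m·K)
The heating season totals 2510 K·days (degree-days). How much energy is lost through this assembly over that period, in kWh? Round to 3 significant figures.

0.0142/0.525 = 0.02705
0.0862/0.0421 = 2.048
0.0288/0.0227 = 1.269
R_total = 0.02705 + 2.048 + 1.269 = 3.343 m²·K/W
E = A × HDD × 24 / R / 1000 = 160 × 2510 × 24 / 3.343 / 1000 = 2883 kWh

2880 kWh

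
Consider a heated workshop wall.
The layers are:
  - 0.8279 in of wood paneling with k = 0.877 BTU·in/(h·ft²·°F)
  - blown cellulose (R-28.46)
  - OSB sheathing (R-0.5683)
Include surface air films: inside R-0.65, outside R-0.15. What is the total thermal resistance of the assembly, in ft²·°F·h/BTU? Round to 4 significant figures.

30.77 ft²·°F·h/BTU

0.8279/0.877 = 0.94401
R_total = 0.65 + 0.94401 + 28.46 + 0.5683 + 0.15 = 30.772 ft²·°F·h/BTU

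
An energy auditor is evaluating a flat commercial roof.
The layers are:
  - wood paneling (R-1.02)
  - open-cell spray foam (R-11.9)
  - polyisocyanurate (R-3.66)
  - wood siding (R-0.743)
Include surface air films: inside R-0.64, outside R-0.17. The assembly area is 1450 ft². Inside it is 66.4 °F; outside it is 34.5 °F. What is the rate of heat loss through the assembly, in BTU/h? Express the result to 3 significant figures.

R_total = 0.64 + 1.02 + 11.9 + 3.66 + 0.743 + 0.17 = 18.13 ft²·°F·h/BTU
Q = A·ΔT/R = 1450 × (66.4 − 34.5) / 18.13 = 2551 BTU/h

2550 BTU/h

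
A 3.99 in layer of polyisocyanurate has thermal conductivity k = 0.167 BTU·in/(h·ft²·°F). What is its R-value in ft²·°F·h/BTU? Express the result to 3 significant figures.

R = L/k = 3.99/0.167 = 23.89 ft²·°F·h/BTU

23.9 ft²·°F·h/BTU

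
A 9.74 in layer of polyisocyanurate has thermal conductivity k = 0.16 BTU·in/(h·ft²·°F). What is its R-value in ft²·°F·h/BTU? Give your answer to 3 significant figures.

R = L/k = 9.74/0.16 = 60.88 ft²·°F·h/BTU

60.9 ft²·°F·h/BTU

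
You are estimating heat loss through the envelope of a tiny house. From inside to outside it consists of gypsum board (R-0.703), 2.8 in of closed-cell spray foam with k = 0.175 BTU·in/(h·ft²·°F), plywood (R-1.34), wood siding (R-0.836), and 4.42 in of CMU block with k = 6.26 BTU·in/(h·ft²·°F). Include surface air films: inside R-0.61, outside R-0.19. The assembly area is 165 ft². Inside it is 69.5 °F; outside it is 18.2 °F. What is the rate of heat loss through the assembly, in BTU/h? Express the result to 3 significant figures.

2.8/0.175 = 16
4.42/6.26 = 0.7061
R_total = 0.61 + 0.703 + 16 + 1.34 + 0.836 + 0.7061 + 0.19 = 20.39 ft²·°F·h/BTU
Q = A·ΔT/R = 165 × (69.5 − 18.2) / 20.39 = 415.2 BTU/h

415 BTU/h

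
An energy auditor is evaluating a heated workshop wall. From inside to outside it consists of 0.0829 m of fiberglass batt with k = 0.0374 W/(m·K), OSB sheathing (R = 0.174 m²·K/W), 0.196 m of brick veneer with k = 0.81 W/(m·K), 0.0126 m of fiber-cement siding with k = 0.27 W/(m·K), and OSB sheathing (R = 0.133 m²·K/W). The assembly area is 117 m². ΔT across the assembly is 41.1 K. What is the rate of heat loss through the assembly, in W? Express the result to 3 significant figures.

1710 W

0.0829/0.0374 = 2.217
0.196/0.81 = 0.242
0.0126/0.27 = 0.04667
R_total = 2.217 + 0.174 + 0.242 + 0.04667 + 0.133 = 2.812 m²·K/W
Q = A·ΔT/R = 117 × 41.1 / 2.812 = 1710 W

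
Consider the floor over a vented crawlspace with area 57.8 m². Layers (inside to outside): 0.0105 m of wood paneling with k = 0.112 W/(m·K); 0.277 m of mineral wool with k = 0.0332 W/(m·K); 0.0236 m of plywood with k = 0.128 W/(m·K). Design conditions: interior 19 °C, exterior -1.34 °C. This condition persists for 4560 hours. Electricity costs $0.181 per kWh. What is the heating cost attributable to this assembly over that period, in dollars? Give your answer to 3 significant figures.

0.0105/0.112 = 0.09375
0.277/0.0332 = 8.343
0.0236/0.128 = 0.1844
R_total = 0.09375 + 8.343 + 0.1844 = 8.621 m²·K/W
Q = 57.8 × (19 − (-1.34)) / 8.621 = 136.4 W
E = 136.4 W × 4560 h / 1000 = 621.8 kWh
Cost = 621.8 × 0.181 = $112.5

113 dollars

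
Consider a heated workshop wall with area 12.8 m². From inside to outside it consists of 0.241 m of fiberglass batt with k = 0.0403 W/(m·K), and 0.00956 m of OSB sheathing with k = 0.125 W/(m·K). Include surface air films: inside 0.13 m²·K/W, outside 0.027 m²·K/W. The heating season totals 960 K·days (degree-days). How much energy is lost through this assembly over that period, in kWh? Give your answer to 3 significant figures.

47.5 kWh

0.241/0.0403 = 5.98
0.00956/0.125 = 0.07648
R_total = 0.13 + 5.98 + 0.07648 + 0.027 = 6.214 m²·K/W
E = A × HDD × 24 / R / 1000 = 12.8 × 960 × 24 / 6.214 / 1000 = 47.46 kWh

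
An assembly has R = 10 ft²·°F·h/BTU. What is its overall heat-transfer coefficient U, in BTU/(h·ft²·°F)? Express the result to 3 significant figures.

U = 1/R = 1/10 = 0.1

0.100 BTU/(h·ft²·°F)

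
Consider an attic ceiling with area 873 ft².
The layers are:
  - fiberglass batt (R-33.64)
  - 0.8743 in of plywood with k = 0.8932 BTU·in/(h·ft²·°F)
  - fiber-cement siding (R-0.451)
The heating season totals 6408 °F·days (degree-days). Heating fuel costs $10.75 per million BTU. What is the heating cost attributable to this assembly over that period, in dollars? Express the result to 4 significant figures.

41.16 dollars

0.8743/0.8932 = 0.97884
R_total = 33.64 + 0.97884 + 0.451 = 35.07 ft²·°F·h/BTU
E = A × HDD × 24 / R = 873 × 6408 × 24 / 35.07 = 3828400 BTU
Cost = 3828400/10⁶ × 10.75 = $41.155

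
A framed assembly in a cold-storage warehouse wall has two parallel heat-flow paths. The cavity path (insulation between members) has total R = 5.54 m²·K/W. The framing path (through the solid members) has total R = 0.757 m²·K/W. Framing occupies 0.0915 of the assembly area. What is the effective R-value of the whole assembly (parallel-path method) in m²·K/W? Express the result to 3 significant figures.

3.51 m²·K/W

U_eff = 0.9085/5.54 + 0.0915/0.757 = 0.164 + 0.1209 = 0.2849
R_eff = 1/U_eff = 3.51 m²·K/W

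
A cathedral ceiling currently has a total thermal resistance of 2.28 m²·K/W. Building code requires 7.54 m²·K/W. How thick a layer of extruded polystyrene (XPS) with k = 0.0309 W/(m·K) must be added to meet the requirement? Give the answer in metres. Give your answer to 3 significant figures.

0.163 m

ΔR = 7.54 − 2.28 = 5.26 m²·K/W
L = ΔR × k = 5.26 × 0.0309 = 0.1625 m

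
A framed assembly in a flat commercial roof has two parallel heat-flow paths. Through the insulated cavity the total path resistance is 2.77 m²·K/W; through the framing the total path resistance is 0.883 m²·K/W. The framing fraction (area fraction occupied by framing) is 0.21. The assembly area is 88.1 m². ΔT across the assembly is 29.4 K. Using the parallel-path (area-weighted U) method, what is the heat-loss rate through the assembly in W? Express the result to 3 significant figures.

U_eff = 0.79/2.77 + 0.21/0.883 = 0.2852 + 0.2378 = 0.523
R_eff = 1/U_eff = 1.912 m²·K/W
Q = 88.1 × 29.4 / 1.912 = 1355 W

1350 W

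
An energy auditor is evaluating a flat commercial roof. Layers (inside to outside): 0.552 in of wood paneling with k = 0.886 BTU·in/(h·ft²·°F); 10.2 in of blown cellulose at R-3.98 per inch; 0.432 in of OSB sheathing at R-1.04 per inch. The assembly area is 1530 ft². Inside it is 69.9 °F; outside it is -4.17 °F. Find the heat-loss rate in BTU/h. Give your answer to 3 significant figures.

0.552/0.886 = 0.623
10.2 × 3.98 = 40.6
0.432 × 1.04 = 0.4493
R_total = 0.623 + 40.6 + 0.4493 = 41.67 ft²·°F·h/BTU
Q = A·ΔT/R = 1530 × (69.9 − (-4.17)) / 41.67 = 2720 BTU/h

2720 BTU/h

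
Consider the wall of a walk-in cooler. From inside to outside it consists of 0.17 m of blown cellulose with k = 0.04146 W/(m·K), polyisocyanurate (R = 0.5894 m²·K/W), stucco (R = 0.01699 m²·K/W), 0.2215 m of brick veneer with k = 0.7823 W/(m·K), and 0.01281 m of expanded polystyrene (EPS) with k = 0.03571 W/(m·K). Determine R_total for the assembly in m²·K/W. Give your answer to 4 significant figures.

5.349 m²·K/W

0.17/0.04146 = 4.1003
0.2215/0.7823 = 0.28314
0.01281/0.03571 = 0.35872
R_total = 4.1003 + 0.5894 + 0.01699 + 0.28314 + 0.35872 = 5.3486 m²·K/W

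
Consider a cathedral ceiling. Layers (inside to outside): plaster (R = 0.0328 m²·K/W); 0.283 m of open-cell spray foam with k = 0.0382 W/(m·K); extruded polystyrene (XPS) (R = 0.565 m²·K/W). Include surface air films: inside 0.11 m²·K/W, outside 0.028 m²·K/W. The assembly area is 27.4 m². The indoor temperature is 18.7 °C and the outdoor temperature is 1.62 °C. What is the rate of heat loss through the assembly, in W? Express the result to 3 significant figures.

0.283/0.0382 = 7.408
R_total = 0.11 + 0.0328 + 7.408 + 0.565 + 0.028 = 8.144 m²·K/W
Q = A·ΔT/R = 27.4 × (18.7 − 1.62) / 8.144 = 57.46 W

57.5 W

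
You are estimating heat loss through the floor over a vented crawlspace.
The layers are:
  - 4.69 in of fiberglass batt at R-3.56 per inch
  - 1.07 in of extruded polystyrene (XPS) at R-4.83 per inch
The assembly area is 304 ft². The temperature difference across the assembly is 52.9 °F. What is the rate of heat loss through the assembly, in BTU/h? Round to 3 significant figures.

736 BTU/h

4.69 × 3.56 = 16.7
1.07 × 4.83 = 5.168
R_total = 16.7 + 5.168 = 21.86 ft²·°F·h/BTU
Q = A·ΔT/R = 304 × 52.9 / 21.86 = 735.5 BTU/h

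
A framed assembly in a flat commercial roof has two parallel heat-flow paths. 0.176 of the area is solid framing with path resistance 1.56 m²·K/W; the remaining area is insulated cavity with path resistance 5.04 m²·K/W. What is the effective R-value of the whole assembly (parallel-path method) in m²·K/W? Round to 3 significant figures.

U_eff = 0.824/5.04 + 0.176/1.56 = 0.1635 + 0.1128 = 0.2763
R_eff = 1/U_eff = 3.619 m²·K/W

3.62 m²·K/W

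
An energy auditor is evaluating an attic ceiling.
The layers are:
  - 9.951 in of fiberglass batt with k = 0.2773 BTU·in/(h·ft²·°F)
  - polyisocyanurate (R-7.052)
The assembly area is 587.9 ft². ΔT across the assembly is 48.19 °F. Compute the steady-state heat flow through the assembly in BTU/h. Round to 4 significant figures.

9.951/0.2773 = 35.885
R_total = 35.885 + 7.052 = 42.937 ft²·°F·h/BTU
Q = A·ΔT/R = 587.9 × 48.19 / 42.937 = 659.82 BTU/h

659.8 BTU/h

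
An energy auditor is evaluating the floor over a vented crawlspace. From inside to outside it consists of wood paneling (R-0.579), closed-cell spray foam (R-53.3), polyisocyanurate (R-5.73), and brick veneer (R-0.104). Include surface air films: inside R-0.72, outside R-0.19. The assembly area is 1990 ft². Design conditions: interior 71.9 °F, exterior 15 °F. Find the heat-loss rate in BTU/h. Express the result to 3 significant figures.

R_total = 0.72 + 0.579 + 53.3 + 5.73 + 0.104 + 0.19 = 60.62 ft²·°F·h/BTU
Q = A·ΔT/R = 1990 × (71.9 − 15) / 60.62 = 1868 BTU/h

1870 BTU/h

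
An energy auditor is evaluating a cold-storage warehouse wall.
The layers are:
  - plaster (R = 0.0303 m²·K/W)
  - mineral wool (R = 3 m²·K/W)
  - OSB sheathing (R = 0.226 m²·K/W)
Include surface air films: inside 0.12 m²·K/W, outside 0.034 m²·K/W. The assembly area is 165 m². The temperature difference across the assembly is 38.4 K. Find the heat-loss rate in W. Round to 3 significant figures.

1860 W

R_total = 0.12 + 0.0303 + 3 + 0.226 + 0.034 = 3.41 m²·K/W
Q = A·ΔT/R = 165 × 38.4 / 3.41 = 1858 W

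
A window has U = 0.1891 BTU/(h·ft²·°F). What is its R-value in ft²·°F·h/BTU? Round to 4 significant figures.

5.288 ft²·°F·h/BTU

R = 1/U = 1/0.1891 = 5.2882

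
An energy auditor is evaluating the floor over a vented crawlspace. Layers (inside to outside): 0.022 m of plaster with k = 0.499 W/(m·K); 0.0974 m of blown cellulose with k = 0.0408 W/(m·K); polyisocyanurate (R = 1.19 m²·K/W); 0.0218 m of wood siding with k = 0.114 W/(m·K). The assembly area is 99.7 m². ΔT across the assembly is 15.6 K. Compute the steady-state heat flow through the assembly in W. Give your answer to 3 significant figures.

408 W

0.022/0.499 = 0.04409
0.0974/0.0408 = 2.387
0.0218/0.114 = 0.1912
R_total = 0.04409 + 2.387 + 1.19 + 0.1912 = 3.813 m²·K/W
Q = A·ΔT/R = 99.7 × 15.6 / 3.813 = 407.9 W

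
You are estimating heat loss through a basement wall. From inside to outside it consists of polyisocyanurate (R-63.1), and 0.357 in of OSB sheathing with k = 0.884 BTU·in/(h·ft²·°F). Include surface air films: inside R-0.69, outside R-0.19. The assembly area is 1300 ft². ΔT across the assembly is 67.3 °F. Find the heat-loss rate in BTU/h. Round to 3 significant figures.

1360 BTU/h

0.357/0.884 = 0.4038
R_total = 0.69 + 63.1 + 0.4038 + 0.19 = 64.38 ft²·°F·h/BTU
Q = A·ΔT/R = 1300 × 67.3 / 64.38 = 1359 BTU/h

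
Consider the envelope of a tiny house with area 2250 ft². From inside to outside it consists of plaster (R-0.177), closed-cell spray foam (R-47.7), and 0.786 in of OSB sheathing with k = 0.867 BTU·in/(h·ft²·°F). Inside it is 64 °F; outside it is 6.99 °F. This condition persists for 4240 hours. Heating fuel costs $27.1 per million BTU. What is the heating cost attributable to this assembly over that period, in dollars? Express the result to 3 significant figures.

0.786/0.867 = 0.9066
R_total = 0.177 + 47.7 + 0.9066 = 48.78 ft²·°F·h/BTU
Q = 2250 × (64 − 6.99) / 48.78 = 2629 BTU/h
E = 2629 × 4240 = 11150000 BTU
Cost = 11150000/10⁶ × 27.1 = $302.1

302 dollars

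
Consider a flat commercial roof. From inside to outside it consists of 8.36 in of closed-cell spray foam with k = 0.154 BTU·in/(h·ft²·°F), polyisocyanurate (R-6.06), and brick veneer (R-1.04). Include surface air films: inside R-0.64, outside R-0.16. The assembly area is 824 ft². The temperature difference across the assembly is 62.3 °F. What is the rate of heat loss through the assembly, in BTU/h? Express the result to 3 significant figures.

826 BTU/h

8.36/0.154 = 54.29
R_total = 0.64 + 54.29 + 6.06 + 1.04 + 0.16 = 62.19 ft²·°F·h/BTU
Q = A·ΔT/R = 824 × 62.3 / 62.19 = 825.5 BTU/h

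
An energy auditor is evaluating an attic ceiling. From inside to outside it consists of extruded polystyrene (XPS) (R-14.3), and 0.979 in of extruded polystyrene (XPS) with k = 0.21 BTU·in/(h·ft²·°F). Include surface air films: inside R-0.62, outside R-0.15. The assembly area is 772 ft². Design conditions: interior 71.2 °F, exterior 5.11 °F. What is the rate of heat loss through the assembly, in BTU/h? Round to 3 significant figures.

0.979/0.21 = 4.662
R_total = 0.62 + 14.3 + 4.662 + 0.15 = 19.73 ft²·°F·h/BTU
Q = A·ΔT/R = 772 × (71.2 − 5.11) / 19.73 = 2586 BTU/h

2590 BTU/h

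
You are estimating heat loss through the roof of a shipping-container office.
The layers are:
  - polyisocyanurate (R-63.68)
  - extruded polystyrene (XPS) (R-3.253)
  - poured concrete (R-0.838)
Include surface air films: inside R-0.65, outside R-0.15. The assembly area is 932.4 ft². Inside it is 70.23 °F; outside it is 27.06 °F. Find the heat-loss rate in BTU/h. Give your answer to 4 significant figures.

587.0 BTU/h

R_total = 0.65 + 63.68 + 3.253 + 0.838 + 0.15 = 68.571 ft²·°F·h/BTU
Q = A·ΔT/R = 932.4 × (70.23 − 27.06) / 68.571 = 587.01 BTU/h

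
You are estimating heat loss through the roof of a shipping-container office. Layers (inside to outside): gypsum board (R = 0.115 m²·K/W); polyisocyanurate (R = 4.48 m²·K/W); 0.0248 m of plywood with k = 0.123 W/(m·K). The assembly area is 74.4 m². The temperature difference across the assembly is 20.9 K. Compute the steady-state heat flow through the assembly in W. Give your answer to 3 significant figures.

324 W

0.0248/0.123 = 0.2016
R_total = 0.115 + 4.48 + 0.2016 = 4.797 m²·K/W
Q = A·ΔT/R = 74.4 × 20.9 / 4.797 = 324.2 W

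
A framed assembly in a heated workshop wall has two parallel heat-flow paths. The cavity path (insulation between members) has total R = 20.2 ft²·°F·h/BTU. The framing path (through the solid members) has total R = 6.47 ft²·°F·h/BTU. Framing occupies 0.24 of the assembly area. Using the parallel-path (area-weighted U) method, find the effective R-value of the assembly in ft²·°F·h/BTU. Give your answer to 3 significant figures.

13.4 ft²·°F·h/BTU

U_eff = 0.76/20.2 + 0.24/6.47 = 0.03762 + 0.03709 = 0.07472
R_eff = 1/U_eff = 13.38 ft²·°F·h/BTU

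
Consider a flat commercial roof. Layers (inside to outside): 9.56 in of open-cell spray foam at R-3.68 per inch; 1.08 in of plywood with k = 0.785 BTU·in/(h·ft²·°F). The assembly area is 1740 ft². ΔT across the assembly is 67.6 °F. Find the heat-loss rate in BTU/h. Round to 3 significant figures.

9.56 × 3.68 = 35.18
1.08/0.785 = 1.376
R_total = 35.18 + 1.376 = 36.56 ft²·°F·h/BTU
Q = A·ΔT/R = 1740 × 67.6 / 36.56 = 3218 BTU/h

3220 BTU/h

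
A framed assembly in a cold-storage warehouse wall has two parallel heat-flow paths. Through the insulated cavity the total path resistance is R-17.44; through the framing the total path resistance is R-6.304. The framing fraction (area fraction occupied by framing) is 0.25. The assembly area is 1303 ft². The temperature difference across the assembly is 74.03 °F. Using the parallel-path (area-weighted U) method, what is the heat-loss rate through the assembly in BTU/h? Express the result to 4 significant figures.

7974 BTU/h

U_eff = 0.75/17.44 + 0.25/6.304 = 0.043005 + 0.039657 = 0.082662
R_eff = 1/U_eff = 12.097 ft²·°F·h/BTU
Q = 1303 × 74.03 / 12.097 = 7973.7 BTU/h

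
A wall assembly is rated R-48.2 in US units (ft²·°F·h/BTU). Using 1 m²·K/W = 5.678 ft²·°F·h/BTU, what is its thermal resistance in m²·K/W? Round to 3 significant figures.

8.49 m²·K/W

R_SI = 48.2/5.678 = 8.489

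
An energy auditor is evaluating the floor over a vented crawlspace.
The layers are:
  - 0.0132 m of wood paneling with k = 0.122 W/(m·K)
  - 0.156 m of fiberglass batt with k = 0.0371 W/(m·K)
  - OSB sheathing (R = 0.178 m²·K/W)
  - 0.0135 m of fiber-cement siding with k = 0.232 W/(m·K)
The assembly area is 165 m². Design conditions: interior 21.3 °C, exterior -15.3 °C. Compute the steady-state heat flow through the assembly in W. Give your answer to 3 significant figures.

1330 W

0.0132/0.122 = 0.1082
0.156/0.0371 = 4.205
0.0135/0.232 = 0.05819
R_total = 0.1082 + 4.205 + 0.178 + 0.05819 = 4.549 m²·K/W
Q = A·ΔT/R = 165 × (21.3 − (-15.3)) / 4.549 = 1327 W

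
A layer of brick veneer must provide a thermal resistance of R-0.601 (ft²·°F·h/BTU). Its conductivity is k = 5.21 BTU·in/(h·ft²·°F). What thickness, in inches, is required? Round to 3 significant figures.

3.13 in

L = R × k = 0.601 × 5.21 = 3.131 in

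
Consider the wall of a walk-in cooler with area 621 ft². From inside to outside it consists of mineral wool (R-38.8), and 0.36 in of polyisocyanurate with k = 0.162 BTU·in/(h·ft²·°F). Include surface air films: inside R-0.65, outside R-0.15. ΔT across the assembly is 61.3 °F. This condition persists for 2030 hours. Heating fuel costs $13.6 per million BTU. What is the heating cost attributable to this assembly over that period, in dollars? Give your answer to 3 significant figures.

0.36/0.162 = 2.222
R_total = 0.65 + 38.8 + 2.222 + 0.15 = 41.82 ft²·°F·h/BTU
Q = 621 × 61.3 / 41.82 = 910.2 BTU/h
E = 910.2 × 2030 = 1848000 BTU
Cost = 1848000/10⁶ × 13.6 = $25.13

25.1 dollars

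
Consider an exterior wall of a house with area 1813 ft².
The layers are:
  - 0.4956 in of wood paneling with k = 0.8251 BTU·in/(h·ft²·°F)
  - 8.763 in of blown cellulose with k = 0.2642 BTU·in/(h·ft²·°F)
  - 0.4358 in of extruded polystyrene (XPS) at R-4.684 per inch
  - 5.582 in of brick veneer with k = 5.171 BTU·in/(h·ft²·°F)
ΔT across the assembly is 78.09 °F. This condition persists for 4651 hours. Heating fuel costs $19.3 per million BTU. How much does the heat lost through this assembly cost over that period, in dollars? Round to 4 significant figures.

0.4956/0.8251 = 0.60065
8.763/0.2642 = 33.168
0.4358 × 4.684 = 2.0413
5.582/5.171 = 1.0795
R_total = 0.60065 + 33.168 + 2.0413 + 1.0795 = 36.889 ft²·°F·h/BTU
Q = 1813 × 78.09 / 36.889 = 3837.9 BTU/h
E = 3837.9 × 4651 = 17850000 BTU
Cost = 17850000/10⁶ × 19.3 = $344.5

344.5 dollars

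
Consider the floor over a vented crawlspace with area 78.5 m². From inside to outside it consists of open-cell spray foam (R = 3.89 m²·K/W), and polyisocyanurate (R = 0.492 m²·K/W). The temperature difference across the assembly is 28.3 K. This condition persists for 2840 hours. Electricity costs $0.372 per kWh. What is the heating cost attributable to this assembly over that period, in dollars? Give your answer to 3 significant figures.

536 dollars

R_total = 3.89 + 0.492 = 4.382 m²·K/W
Q = 78.5 × 28.3 / 4.382 = 507 W
E = 507 W × 2840 h / 1000 = 1440 kWh
Cost = 1440 × 0.372 = $535.6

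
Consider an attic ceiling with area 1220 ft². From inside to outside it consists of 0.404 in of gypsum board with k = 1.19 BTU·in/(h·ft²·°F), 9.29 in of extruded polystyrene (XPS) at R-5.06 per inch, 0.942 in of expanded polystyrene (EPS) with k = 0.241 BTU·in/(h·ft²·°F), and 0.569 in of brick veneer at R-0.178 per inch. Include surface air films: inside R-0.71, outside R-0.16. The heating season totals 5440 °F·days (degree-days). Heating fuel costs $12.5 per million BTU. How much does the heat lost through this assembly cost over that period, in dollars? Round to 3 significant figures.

0.404/1.19 = 0.3395
9.29 × 5.06 = 47.01
0.942/0.241 = 3.909
0.569 × 0.178 = 0.1013
R_total = 0.71 + 0.3395 + 47.01 + 3.909 + 0.1013 + 0.16 = 52.23 ft²·°F·h/BTU
E = A × HDD × 24 / R = 1220 × 5440 × 24 / 52.23 = 3050000 BTU
Cost = 3050000/10⁶ × 12.5 = $38.12

38.1 dollars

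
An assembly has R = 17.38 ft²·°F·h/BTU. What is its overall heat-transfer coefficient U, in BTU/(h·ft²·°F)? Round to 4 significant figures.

U = 1/R = 1/17.38 = 0.057537

0.05754 BTU/(h·ft²·°F)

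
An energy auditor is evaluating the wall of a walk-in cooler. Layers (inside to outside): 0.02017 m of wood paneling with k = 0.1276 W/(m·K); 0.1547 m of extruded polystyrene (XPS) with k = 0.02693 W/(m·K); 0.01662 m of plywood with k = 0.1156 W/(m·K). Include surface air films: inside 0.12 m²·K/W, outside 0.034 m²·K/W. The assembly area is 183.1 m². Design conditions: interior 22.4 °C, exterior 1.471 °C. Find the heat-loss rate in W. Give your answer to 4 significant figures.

0.02017/0.1276 = 0.15807
0.1547/0.02693 = 5.7445
0.01662/0.1156 = 0.14377
R_total = 0.12 + 0.15807 + 5.7445 + 0.14377 + 0.034 = 6.2004 m²·K/W
Q = A·ΔT/R = 183.1 × (22.4 − 1.471) / 6.2004 = 618.04 W

618.0 W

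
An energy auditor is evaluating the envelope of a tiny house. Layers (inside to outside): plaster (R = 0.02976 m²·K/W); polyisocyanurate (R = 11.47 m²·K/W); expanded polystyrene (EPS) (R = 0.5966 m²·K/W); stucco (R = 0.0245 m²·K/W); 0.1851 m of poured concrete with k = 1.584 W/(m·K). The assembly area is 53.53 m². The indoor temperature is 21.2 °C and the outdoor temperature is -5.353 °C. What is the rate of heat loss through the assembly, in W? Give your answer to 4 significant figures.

0.1851/1.584 = 0.11686
R_total = 0.02976 + 11.47 + 0.5966 + 0.0245 + 0.11686 = 12.238 m²·K/W
Q = A·ΔT/R = 53.53 × (21.2 − (-5.353)) / 12.238 = 116.15 W

116.1 W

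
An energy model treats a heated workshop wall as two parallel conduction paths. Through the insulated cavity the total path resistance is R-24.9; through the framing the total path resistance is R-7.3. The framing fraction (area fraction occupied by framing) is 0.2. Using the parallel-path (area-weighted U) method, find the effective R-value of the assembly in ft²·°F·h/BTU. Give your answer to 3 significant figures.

U_eff = 0.8/24.9 + 0.2/7.3 = 0.03213 + 0.0274 = 0.05953
R_eff = 1/U_eff = 16.8 ft²·°F·h/BTU

16.8 ft²·°F·h/BTU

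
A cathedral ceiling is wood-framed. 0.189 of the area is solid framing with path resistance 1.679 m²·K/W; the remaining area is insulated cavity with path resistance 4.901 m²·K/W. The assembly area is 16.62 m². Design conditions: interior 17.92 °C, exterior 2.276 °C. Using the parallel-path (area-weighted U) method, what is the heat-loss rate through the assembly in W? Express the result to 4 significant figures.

U_eff = 0.811/4.901 + 0.189/1.679 = 0.16548 + 0.11257 = 0.27804
R_eff = 1/U_eff = 3.5966 m²·K/W
Q = 16.62 × (17.92 − 2.276) / 3.5966 = 72.292 W

72.29 W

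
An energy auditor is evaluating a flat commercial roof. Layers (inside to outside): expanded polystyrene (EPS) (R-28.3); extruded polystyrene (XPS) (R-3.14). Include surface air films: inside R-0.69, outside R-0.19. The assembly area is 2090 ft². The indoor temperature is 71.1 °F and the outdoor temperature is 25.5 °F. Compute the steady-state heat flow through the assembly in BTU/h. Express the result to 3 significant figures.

R_total = 0.69 + 28.3 + 3.14 + 0.19 = 32.32 ft²·°F·h/BTU
Q = A·ΔT/R = 2090 × (71.1 − 25.5) / 32.32 = 2949 BTU/h

2950 BTU/h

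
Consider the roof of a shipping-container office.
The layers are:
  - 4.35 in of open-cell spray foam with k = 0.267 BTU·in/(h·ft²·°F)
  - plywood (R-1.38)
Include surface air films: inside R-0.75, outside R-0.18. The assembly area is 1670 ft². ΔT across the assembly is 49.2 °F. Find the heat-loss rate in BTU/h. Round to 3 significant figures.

4.35/0.267 = 16.29
R_total = 0.75 + 16.29 + 1.38 + 0.18 = 18.6 ft²·°F·h/BTU
Q = A·ΔT/R = 1670 × 49.2 / 18.6 = 4417 BTU/h

4420 BTU/h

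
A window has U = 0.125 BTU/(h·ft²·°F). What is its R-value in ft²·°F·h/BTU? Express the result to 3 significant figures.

R = 1/U = 1/0.125 = 8

8.00 ft²·°F·h/BTU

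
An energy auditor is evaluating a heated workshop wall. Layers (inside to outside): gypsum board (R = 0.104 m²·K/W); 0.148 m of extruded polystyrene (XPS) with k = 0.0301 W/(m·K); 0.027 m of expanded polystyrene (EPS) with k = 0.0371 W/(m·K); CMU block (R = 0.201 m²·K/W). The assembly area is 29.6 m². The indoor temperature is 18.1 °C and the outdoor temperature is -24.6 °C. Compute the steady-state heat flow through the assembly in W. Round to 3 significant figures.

212 W

0.148/0.0301 = 4.917
0.027/0.0371 = 0.7278
R_total = 0.104 + 4.917 + 0.7278 + 0.201 = 5.95 m²·K/W
Q = A·ΔT/R = 29.6 × (18.1 − (-24.6)) / 5.95 = 212.4 W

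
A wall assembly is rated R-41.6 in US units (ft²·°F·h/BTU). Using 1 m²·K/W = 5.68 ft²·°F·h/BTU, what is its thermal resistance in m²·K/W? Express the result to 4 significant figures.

7.324 m²·K/W

R_SI = 41.6/5.68 = 7.3239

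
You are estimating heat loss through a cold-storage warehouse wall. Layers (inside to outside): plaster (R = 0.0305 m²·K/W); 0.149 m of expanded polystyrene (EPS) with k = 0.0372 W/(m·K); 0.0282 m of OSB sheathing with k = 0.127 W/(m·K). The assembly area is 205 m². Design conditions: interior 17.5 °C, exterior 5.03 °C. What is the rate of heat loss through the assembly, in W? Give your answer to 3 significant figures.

600 W

0.149/0.0372 = 4.005
0.0282/0.127 = 0.222
R_total = 0.0305 + 4.005 + 0.222 = 4.258 m²·K/W
Q = A·ΔT/R = 205 × (17.5 − 5.03) / 4.258 = 600.4 W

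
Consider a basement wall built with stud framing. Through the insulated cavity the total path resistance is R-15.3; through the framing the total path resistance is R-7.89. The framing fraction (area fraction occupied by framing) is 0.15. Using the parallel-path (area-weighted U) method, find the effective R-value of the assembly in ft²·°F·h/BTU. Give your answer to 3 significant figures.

U_eff = 0.85/15.3 + 0.15/7.89 = 0.05556 + 0.01901 = 0.07457
R_eff = 1/U_eff = 13.41 ft²·°F·h/BTU

13.4 ft²·°F·h/BTU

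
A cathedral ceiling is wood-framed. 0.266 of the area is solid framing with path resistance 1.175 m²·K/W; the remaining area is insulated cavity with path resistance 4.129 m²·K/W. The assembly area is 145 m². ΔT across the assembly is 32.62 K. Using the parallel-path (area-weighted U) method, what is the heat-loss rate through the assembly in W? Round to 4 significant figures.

1912 W

U_eff = 0.734/4.129 + 0.266/1.175 = 0.17777 + 0.22638 = 0.40415
R_eff = 1/U_eff = 2.4743 m²·K/W
Q = 145 × 32.62 / 2.4743 = 1911.6 W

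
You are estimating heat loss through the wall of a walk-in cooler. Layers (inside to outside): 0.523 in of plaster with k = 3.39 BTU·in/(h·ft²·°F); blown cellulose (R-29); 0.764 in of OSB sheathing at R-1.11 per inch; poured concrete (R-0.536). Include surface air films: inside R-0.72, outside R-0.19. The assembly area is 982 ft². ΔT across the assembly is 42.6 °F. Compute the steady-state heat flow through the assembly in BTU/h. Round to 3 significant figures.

0.523/3.39 = 0.1543
0.764 × 1.11 = 0.848
R_total = 0.72 + 0.1543 + 29 + 0.848 + 0.536 + 0.19 = 31.45 ft²·°F·h/BTU
Q = A·ΔT/R = 982 × 42.6 / 31.45 = 1330 BTU/h

1330 BTU/h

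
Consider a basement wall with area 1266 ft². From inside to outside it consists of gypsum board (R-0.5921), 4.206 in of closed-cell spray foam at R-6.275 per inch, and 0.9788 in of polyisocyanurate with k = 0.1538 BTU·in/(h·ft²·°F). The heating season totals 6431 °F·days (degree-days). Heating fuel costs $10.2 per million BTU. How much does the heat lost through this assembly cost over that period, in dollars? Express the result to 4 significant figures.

59.76 dollars

4.206 × 6.275 = 26.393
0.9788/0.1538 = 6.3641
R_total = 0.5921 + 26.393 + 6.3641 = 33.349 ft²·°F·h/BTU
E = A × HDD × 24 / R = 1266 × 6431 × 24 / 33.349 = 5859300 BTU
Cost = 5859300/10⁶ × 10.2 = $59.764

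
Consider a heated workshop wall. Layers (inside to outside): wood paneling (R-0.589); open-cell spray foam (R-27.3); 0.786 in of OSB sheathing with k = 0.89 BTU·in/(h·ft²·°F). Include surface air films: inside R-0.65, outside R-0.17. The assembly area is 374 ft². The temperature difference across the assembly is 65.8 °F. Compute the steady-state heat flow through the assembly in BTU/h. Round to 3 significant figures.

0.786/0.89 = 0.8831
R_total = 0.65 + 0.589 + 27.3 + 0.8831 + 0.17 = 29.59 ft²·°F·h/BTU
Q = A·ΔT/R = 374 × 65.8 / 29.59 = 831.6 BTU/h

832 BTU/h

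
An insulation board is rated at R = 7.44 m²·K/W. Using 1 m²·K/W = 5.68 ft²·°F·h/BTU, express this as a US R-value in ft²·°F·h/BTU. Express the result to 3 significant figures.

42.3 ft²·°F·h/BTU

R_US = 7.44 × 5.68 = 42.26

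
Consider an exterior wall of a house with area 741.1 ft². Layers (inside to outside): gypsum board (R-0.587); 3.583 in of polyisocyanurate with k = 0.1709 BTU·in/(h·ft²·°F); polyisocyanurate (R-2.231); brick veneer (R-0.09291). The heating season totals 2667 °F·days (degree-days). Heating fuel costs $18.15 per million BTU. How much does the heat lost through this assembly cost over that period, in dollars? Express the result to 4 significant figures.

3.583/0.1709 = 20.965
R_total = 0.587 + 20.965 + 2.231 + 0.09291 = 23.876 ft²·°F·h/BTU
E = A × HDD × 24 / R = 741.1 × 2667 × 24 / 23.876 = 1986700 BTU
Cost = 1986700/10⁶ × 18.15 = $36.059

36.06 dollars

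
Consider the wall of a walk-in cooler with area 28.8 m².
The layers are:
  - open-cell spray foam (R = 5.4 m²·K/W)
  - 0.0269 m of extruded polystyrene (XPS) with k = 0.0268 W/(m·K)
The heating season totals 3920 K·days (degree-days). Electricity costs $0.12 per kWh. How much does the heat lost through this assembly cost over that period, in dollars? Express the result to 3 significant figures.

0.0269/0.0268 = 1.004
R_total = 5.4 + 1.004 = 6.404 m²·K/W
E = A × HDD × 24 / R / 1000 = 28.8 × 3920 × 24 / 6.404 / 1000 = 423.1 kWh
Cost = 423.1 × 0.12 = $50.77

50.8 dollars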